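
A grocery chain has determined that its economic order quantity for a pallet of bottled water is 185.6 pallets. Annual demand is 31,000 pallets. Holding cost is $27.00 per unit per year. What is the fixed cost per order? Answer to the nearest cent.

Squaring Q* = √(2DS/H) gives Q*² = 2DS/H.
From Q* = √(2DS/H): S = Q*²H / (2D) = 185.6² × 27 / (2 × 31,000) = 15.0013.

S ≈ $15.00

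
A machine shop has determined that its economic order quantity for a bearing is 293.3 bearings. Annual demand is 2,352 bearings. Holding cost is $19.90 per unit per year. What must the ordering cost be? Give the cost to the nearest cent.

S ≈ $363.92

Invert the EOQ relation Q*² = 2DS/H.
From Q* = √(2DS/H): S = Q*²H / (2D) = 293.3² × 19.9 / (2 × 2,352) = 363.9233.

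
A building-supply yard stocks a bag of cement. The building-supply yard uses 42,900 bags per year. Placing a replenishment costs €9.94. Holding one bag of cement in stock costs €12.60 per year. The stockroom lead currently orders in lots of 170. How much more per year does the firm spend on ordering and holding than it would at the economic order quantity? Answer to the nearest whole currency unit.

EOQ = √(2DS/H) = √(2 × 42,900 × 9.94 / 12.6) ≈ 260.17.
Cost at Q* = (D/Q*)S + (Q*/2)H = √(2DSH) ≈ €3,278.10.
Cost at Q = 170: (42,900/170)×9.94 + (170/2)×12.6 = €2,508.39 + €1,071.00 = €3,579.39.
Excess = €3,579.39 − €3,278.10 = €301.29.

Extra cost ≈ €301 per year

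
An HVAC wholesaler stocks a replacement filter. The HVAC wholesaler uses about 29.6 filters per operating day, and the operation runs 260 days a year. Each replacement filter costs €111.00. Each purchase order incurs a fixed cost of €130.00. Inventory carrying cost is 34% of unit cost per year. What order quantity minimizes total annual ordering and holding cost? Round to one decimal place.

Q* ≈ 230.3 filters

Annual demand D = 29.6 × 260 = 7,696.
Holding cost H = 0.34 × €111.00 = €37.7400 per unit per year.
EOQ = √(2DS / H) = √(2 × 7,696 × 130 / 37.74).
= √(2,000,960 / 37.74) = √53,019.6078 ≈ 230.260.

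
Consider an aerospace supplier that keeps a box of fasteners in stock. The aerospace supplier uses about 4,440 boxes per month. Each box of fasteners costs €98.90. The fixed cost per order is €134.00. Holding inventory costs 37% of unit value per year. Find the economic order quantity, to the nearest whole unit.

Q* ≈ 625 boxes

Annual demand D = 4,440 × 12 = 53,280.
Holding cost H = 0.37 × €98.90 = €36.5930 per unit per year.
EOQ = √(2DS / H) = √(2 × 53,280 × 134 / 36.593).
= √(14,279,040 / 36.593) = √390,212.3357 ≈ 624.670.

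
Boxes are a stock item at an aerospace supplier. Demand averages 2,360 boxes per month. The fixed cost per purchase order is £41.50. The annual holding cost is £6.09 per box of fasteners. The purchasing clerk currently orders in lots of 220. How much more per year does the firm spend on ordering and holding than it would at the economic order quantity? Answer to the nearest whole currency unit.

Extra cost ≈ £2,229 per year

Annual demand D = 2,360 × 12 = 28,320.
EOQ = √(2DS/H) = √(2 × 28,320 × 41.5 / 6.09) ≈ 621.27.
Cost at Q* = (D/Q*)S + (Q*/2)H = √(2DSH) ≈ £3,783.51.
Cost at Q = 220: (28,320/220)×41.5 + (220/2)×6.09 = £5,342.18 + £669.90 = £6,012.08.
Excess = £6,012.08 − £3,783.51 = £2,228.58.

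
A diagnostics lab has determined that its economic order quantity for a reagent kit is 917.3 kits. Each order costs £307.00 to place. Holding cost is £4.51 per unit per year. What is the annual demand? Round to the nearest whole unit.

D ≈ 6,181 kits per year

Invert the EOQ relation Q*² = 2DS/H.
From Q* = √(2DS/H): D = Q*²H / (2S) = 917.3² × 4.51 / (2 × 307) = 6180.605.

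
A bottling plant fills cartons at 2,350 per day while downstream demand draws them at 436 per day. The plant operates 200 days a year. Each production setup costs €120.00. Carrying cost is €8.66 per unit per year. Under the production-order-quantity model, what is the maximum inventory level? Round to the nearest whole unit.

Annual demand D = 436 × 200 = 87,200.
Production build-up factor (1 − d/p) = 1 − 436/2,350 = 0.8145.
Q* = √(2DS / (H(1 − d/p))) = √(2 × 87,200 × 120 / (8.66 × 0.8145)).
= √(20,928,000 / 7.0533) ≈ 1722.534.
Maximum inventory = Q*(1 − d/p) = 1722.534 × 0.8145 ≈ 1402.949.

I_max ≈ 1,403 cartons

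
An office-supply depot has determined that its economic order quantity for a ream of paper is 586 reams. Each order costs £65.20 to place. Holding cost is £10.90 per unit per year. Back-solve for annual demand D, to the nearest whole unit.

Invert the EOQ relation Q*² = 2DS/H.
From Q* = √(2DS/H): D = Q*²H / (2S) = 586² × 10.9 / (2 × 65.2) = 28704.113.

D ≈ 28,704 reams per year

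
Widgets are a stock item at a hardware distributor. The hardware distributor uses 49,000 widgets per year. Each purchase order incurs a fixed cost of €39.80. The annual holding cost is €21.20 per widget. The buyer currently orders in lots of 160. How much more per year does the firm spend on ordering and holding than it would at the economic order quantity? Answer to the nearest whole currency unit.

EOQ = √(2DS/H) = √(2 × 49,000 × 39.8 / 21.2) ≈ 428.93.
Cost at Q* = (D/Q*)S + (Q*/2)H = √(2DSH) ≈ €9,093.32.
Cost at Q = 160: (49,000/160)×39.8 + (160/2)×21.2 = €12,188.75 + €1,696.00 = €13,884.75.
Excess = €13,884.75 − €9,093.32 = €4,791.43.

Extra cost ≈ €4,791 per year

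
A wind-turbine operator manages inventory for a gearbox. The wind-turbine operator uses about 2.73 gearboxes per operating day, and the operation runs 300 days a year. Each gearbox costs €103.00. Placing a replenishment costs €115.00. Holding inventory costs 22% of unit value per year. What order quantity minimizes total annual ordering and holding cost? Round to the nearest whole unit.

Q* ≈ 91 gearboxes

Annual demand D = 2.73 × 300 = 819.
Holding cost H = 0.22 × €103.00 = €22.6600 per unit per year.
EOQ = √(2DS / H) = √(2 × 819 × 115 / 22.66).
= √(188,370 / 22.66) = √8,312.8861 ≈ 91.175.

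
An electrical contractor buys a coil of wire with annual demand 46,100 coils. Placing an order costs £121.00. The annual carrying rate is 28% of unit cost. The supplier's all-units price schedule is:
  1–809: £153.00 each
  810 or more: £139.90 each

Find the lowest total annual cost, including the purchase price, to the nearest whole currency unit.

Holding cost per unit per year at price C is H = 0.28·C.
Evaluate total cost at each tier's feasible EOQ or, if the EOQ is below the tier, at the tier's minimum quantity.
EOQ at £153.00 = 510.3 (feasible in tier 1): TC = 46,100×£153.00 + (46,100/510.3)×121 + (510.3/2)×0.28×£153.00 = £7,075,161.65.
EOQ at £139.90 = 533.7 < 810, so use break Q=810: TC = 46,100×£139.90 + (46,100/810.0)×121 + (810.0/2)×0.28×£139.90 = £6,472,141.20.
Lowest total cost among the candidates is at Q = 810.0.

TC* ≈ £6,472,141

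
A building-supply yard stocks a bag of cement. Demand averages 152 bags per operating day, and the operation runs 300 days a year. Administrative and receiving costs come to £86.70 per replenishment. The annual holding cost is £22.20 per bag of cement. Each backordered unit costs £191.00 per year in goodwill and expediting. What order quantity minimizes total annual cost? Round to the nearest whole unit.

Q* ≈ 631 bags

Annual demand D = 152 × 300 = 45,600.
With planned backorders, Q* = √(2DS/H) · √((H+B)/B).
√(2DS/H) = √(2 × 45,600 × 86.7 / 22.2) = 596.802.
√((H+B)/B) = √((22.2+191)/191) = 1.0565.
Q* ≈ 630.532.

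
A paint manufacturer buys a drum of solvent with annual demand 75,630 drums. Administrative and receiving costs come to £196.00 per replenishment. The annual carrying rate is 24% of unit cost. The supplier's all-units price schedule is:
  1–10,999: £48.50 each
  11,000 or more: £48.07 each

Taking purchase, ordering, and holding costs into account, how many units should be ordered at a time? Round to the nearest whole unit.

Q* ≈ 1,596 drums

Holding cost per unit per year at price C is H = 0.24·C.
Evaluate total cost at each tier's feasible EOQ or, if the EOQ is below the tier, at the tier's minimum quantity.
EOQ at £48.50 = 1595.9 (feasible in tier 1): TC = 75,630×£48.50 + (75,630/1595.9)×196 + (1595.9/2)×0.24×£48.50 = £3,686,631.61.
EOQ at £48.07 = 1603.1 < 11000, so use break Q=11000: TC = 75,630×£48.07 + (75,630/11000.0)×196 + (11000.0/2)×0.24×£48.07 = £3,700,334.09.
Lowest total cost is £3,686,631.61 at Q = 1595.9.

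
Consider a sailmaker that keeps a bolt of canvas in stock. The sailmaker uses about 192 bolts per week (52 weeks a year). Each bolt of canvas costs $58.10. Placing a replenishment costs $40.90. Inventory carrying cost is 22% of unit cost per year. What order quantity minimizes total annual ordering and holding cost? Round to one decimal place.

Q* ≈ 252.8 bolts

Annual demand D = 192 × 52 = 9,984.
Holding cost H = 0.22 × $58.10 = $12.7820 per unit per year.
EOQ = √(2DS / H) = √(2 × 9,984 × 40.9 / 12.782).
= √(816,691.2 / 12.782) = √63,893.8507 ≈ 252.772.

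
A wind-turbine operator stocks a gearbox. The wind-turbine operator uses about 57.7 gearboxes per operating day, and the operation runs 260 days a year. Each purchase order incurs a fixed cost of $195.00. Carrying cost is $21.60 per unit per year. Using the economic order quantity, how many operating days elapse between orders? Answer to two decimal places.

T ≈ 9.02 days

Annual demand D = 57.7 × 260 = 15,002.
The optimal lot size = √(2DS/H) = √(2 × 15,002 × 195 / 21.6) ≈ 520.45.
Cycle time = Q*/D × 260 = 520.45 / 15,002 × 260 ≈ 9.020 days.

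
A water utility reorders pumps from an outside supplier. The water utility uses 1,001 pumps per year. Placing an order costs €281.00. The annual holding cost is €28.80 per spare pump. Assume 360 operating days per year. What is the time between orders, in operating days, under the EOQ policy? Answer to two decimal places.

T ≈ 50.26 days

EOQ = √(2DS/H) = √(2 × 1,001 × 281 / 28.8) ≈ 139.76.
Cycle time = Q*/D × 360 = 139.76 / 1,001 × 360 ≈ 50.264 days.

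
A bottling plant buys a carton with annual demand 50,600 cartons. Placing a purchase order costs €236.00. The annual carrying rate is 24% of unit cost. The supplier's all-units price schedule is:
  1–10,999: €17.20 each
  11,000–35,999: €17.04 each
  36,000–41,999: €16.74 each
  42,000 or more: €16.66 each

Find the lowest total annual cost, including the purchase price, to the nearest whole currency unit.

Holding cost per unit per year at price C is H = 0.24·C.
Candidates are each tier's EOQ (if it falls in that tier) and each price-break quantity.
EOQ at €17.20 = 2405.3 (feasible in tier 1): TC = 50,600×€17.20 + (50,600/2405.3)×236 + (2405.3/2)×0.24×€17.20 = €880,249.24.
EOQ at €17.04 = 2416.6 < 11000, so use break Q=11000: TC = 50,600×€17.04 + (50,600/11000.0)×236 + (11000.0/2)×0.24×€17.04 = €885,802.40.
EOQ at €16.74 = 2438.2 < 36000, so use break Q=36000: TC = 50,600×€16.74 + (50,600/36000.0)×236 + (36000.0/2)×0.24×€16.74 = €919,692.51.
EOQ at €16.66 = 2444.0 < 42000, so use break Q=42000: TC = 50,600×€16.66 + (50,600/42000.0)×236 + (42000.0/2)×0.24×€16.66 = €927,246.72.
Lowest total cost among the candidates is at Q = 2405.3.

TC* ≈ €880,249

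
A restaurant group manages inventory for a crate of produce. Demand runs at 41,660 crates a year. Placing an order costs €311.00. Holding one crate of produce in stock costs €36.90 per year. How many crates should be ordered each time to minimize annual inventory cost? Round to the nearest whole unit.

EOQ = √(2DS / H) = √(2 × 41,660 × 311 / 36.9).
= √(25,912,520 / 36.9) = √702,236.3144 ≈ 837.995.

Q* ≈ 838 crates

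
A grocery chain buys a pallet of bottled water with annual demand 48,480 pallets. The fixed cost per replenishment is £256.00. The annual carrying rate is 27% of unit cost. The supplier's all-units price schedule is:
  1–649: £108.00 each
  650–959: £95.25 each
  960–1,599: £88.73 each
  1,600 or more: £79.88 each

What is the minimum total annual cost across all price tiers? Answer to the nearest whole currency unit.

Holding cost per unit per year at price C is H = 0.27·C.
Evaluate total cost at each tier's feasible EOQ or, if the EOQ is below the tier, at the tier's minimum quantity.
Tier 1 (£108.00): EOQ = 922.6 exceeds tier's upper bound 649, so this tier is dominated.
Tier 2 (£95.25): EOQ = 982.4 exceeds tier's upper bound 959, so this tier is dominated.
EOQ at £88.73 = 1017.9 (feasible in tier 3): TC = 48,480×£88.73 + (48,480/1017.9)×256 + (1017.9/2)×0.27×£88.73 = £4,326,016.00.
EOQ at £79.88 = 1072.8 < 1600, so use break Q=1600: TC = 48,480×£79.88 + (48,480/1600.0)×256 + (1600.0/2)×0.27×£79.88 = £3,897,593.28.
Lowest total cost among the candidates is at Q = 1600.0.

TC* ≈ £3,897,593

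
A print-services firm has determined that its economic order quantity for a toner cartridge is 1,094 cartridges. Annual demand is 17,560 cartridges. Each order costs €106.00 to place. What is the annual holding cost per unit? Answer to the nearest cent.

The basic EOQ model gives Q* = √(2DS/H); rearrange for the unknown.
From Q* = √(2DS/H): H = 2DS / Q*² = 2 × 17,560 × 106 / 1,094² = 3.1105.

H ≈ €3.11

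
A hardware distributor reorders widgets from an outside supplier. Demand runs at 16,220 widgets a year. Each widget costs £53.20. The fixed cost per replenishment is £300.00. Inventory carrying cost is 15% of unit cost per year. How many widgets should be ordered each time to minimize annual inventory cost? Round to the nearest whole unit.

Q* ≈ 1,104 widgets

Holding cost H = 0.15 × £53.20 = £7.9800 per unit per year.
EOQ = √(2DS / H) = √(2 × 16,220 × 300 / 7.98).
= √(9,732,000 / 7.98) = √1,219,548.8722 ≈ 1104.332.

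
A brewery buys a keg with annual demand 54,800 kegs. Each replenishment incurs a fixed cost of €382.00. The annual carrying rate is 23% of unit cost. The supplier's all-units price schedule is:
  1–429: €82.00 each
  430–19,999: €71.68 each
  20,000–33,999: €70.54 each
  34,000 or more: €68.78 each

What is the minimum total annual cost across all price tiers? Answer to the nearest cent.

Holding cost per unit per year at price C is H = 0.23·C.
For each price level, check whether its EOQ is feasible; otherwise the best quantity at that price is the breakpoint.
Tier 1 (€82.00): EOQ = 1489.9 exceeds tier's upper bound 429, so this tier is dominated.
EOQ at €71.68 = 1593.6 (feasible in tier 2): TC = 54,800×€71.68 + (54,800/1593.6)×382 + (1593.6/2)×0.23×€71.68 = €3,954,336.41.
EOQ at €70.54 = 1606.4 < 20000, so use break Q=20000: TC = 54,800×€70.54 + (54,800/20000.0)×382 + (20000.0/2)×0.23×€70.54 = €4,028,880.68.
EOQ at €68.78 = 1626.8 < 34000, so use break Q=34000: TC = 54,800×€68.78 + (54,800/34000.0)×382 + (34000.0/2)×0.23×€68.78 = €4,038,689.49.
Lowest total cost among the candidates is at Q = 1593.6.

TC* ≈ €3,954,336.41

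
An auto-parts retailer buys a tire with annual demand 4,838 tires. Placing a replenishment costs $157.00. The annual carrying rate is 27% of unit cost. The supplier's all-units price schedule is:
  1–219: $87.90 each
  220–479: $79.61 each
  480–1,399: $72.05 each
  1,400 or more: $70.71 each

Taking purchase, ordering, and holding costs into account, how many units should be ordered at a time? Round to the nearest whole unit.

Q* ≈ 480 tires

Holding cost per unit per year at price C is H = 0.27·C.
Candidates are each tier's EOQ (if it falls in that tier) and each price-break quantity.
Tier 1 ($87.90): EOQ = 253.0 exceeds tier's upper bound 219, so this tier is dominated.
EOQ at $79.61 = 265.8 (feasible in tier 2): TC = 4,838×$79.61 + (4,838/265.8)×157 + (265.8/2)×0.27×$79.61 = $390,867.49.
EOQ at $72.05 = 279.4 < 480, so use break Q=480: TC = 4,838×$72.05 + (4,838/480.0)×157 + (480.0/2)×0.27×$72.05 = $354,829.17.
EOQ at $70.71 = 282.1 < 1400, so use break Q=1400: TC = 4,838×$70.71 + (4,838/1400.0)×157 + (1400.0/2)×0.27×$70.71 = $356,001.72.
Lowest total cost is $354,829.17 at Q = 480.0.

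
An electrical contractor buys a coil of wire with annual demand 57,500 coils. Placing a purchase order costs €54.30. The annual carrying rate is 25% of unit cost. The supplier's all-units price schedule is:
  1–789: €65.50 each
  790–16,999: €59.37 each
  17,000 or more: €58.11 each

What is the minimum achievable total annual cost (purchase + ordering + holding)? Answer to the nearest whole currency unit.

Holding cost per unit per year at price C is H = 0.25·C.
For each price level, check whether its EOQ is feasible; otherwise the best quantity at that price is the breakpoint.
EOQ at €65.50 = 617.5 (feasible in tier 1): TC = 57,500×€65.50 + (57,500/617.5)×54.3 + (617.5/2)×0.25×€65.50 = €3,776,362.06.
EOQ at €59.37 = 648.6 < 790, so use break Q=790: TC = 57,500×€59.37 + (57,500/790.0)×54.3 + (790.0/2)×0.25×€59.37 = €3,423,590.00.
EOQ at €58.11 = 655.6 < 17000, so use break Q=17000: TC = 57,500×€58.11 + (57,500/17000.0)×54.3 + (17000.0/2)×0.25×€58.11 = €3,464,992.41.
Lowest total cost among the candidates is at Q = 790.0.

TC* ≈ €3,423,590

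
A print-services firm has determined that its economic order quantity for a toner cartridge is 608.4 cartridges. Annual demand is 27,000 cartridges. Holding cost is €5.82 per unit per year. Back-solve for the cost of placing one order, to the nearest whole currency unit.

Squaring Q* = √(2DS/H) gives Q*² = 2DS/H.
From Q* = √(2DS/H): S = Q*²H / (2D) = 608.4² × 5.82 / (2 × 27,000) = 39.8940.

S ≈ €40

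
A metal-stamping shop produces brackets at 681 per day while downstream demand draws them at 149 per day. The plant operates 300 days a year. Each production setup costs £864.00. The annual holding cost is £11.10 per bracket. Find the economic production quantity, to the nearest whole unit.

Q* ≈ 2,985 brackets

Annual demand D = 149 × 300 = 44,700.
Production build-up factor (1 − d/p) = 1 − 149/681 = 0.7812.
Q* = √(2DS / (H(1 − d/p))) = √(2 × 44,700 × 864 / (11.1 × 0.7812)).
= √(77,241,600 / 8.6714) ≈ 2984.571.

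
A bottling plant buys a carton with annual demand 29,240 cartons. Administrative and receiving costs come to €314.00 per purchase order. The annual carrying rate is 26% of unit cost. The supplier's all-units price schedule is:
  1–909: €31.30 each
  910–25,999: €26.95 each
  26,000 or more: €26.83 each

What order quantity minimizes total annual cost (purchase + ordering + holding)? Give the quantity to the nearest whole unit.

Q* ≈ 1,619 cartons

Holding cost per unit per year at price C is H = 0.26·C.
For each price level, check whether its EOQ is feasible; otherwise the best quantity at that price is the breakpoint.
Tier 1 (€31.30): EOQ = 1502.1 exceeds tier's upper bound 909, so this tier is dominated.
EOQ at €26.95 = 1618.8 (feasible in tier 2): TC = 29,240×€26.95 + (29,240/1618.8)×314 + (1618.8/2)×0.26×€26.95 = €799,361.17.
EOQ at €26.83 = 1622.5 < 26000, so use break Q=26000: TC = 29,240×€26.83 + (29,240/26000.0)×314 + (26000.0/2)×0.26×€26.83 = €875,547.73.
Lowest total cost is €799,361.17 at Q = 1618.8.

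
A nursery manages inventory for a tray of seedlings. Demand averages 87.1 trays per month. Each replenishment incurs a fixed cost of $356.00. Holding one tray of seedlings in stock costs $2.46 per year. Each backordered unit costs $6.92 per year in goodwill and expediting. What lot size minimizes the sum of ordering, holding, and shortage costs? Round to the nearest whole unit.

Q* ≈ 640 trays

Annual demand D = 87.1 × 12 = 1,045.2.
With planned backorders, Q* = √(2DS/H) · √((H+B)/B).
√(2DS/H) = √(2 × 1,045.2 × 356 / 2.46) = 550.012.
√((H+B)/B) = √((2.46+6.92)/6.92) = 1.1643.
Q* ≈ 640.355.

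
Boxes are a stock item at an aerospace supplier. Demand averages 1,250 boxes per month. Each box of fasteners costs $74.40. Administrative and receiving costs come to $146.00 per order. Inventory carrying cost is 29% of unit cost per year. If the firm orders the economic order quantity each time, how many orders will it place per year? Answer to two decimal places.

Annual demand D = 1,250 × 12 = 15,000.
Holding cost H = 0.29 × $74.40 = $21.5760 per unit per year.
EOQ = √(2DS/H) = √(2 × 15,000 × 146 / 21.576) ≈ 450.56.
Orders per year = D / Q* = 15,000 / 450.56 ≈ 33.292.

N ≈ 33.29 orders per year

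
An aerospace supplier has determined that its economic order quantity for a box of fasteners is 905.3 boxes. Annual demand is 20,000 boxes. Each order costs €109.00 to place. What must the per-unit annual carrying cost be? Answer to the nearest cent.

H ≈ €5.32

The basic EOQ model gives Q* = √(2DS/H); rearrange for the unknown.
From Q* = √(2DS/H): H = 2DS / Q*² = 2 × 20,000 × 109 / 905.3² = 5.3199.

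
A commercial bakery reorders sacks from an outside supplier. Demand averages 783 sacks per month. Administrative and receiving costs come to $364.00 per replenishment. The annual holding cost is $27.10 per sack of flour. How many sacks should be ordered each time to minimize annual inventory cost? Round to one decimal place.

Annual demand D = 783 × 12 = 9,396.
EOQ = √(2DS / H) = √(2 × 9,396 × 364 / 27.1).
= √(6,840,288 / 27.1) = √252,409.1513 ≈ 502.403.

Q* ≈ 502.4 sacks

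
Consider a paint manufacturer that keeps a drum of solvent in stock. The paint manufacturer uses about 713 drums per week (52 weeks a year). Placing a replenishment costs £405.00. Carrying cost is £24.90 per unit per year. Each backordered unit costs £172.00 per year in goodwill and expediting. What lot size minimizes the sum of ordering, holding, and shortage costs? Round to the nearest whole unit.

Annual demand D = 713 × 52 = 37,076.
With planned backorders, Q* = √(2DS/H) · √((H+B)/B).
√(2DS/H) = √(2 × 37,076 × 405 / 24.9) = 1098.220.
√((H+B)/B) = √((24.9+172)/172) = 1.0699.
Q* ≈ 1175.027.

Q* ≈ 1,175 drums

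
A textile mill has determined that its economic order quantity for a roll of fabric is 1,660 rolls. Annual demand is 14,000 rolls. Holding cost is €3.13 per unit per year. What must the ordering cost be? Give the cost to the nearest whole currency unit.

S ≈ €308

Squaring Q* = √(2DS/H) gives Q*² = 2DS/H.
From Q* = √(2DS/H): S = Q*²H / (2D) = 1,660² × 3.13 / (2 × 14,000) = 308.0367.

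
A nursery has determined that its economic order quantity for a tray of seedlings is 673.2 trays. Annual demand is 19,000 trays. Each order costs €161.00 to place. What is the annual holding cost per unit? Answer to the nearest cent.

Squaring Q* = √(2DS/H) gives Q*² = 2DS/H.
From Q* = √(2DS/H): H = 2DS / Q*² = 2 × 19,000 × 161 / 673.2² = 13.4996.

H ≈ €13.50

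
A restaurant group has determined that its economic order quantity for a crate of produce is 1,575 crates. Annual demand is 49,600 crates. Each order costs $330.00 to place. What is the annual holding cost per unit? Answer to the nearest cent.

H ≈ $13.20

Squaring Q* = √(2DS/H) gives Q*² = 2DS/H.
From Q* = √(2DS/H): H = 2DS / Q*² = 2 × 49,600 × 330 / 1,575² = 13.1967.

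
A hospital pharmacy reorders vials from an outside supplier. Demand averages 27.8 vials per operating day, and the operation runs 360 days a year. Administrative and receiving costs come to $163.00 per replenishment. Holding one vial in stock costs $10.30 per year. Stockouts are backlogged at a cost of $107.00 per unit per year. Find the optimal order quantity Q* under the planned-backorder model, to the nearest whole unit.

Q* ≈ 589 vials

Annual demand D = 27.8 × 360 = 10,008.
With planned backorders, Q* = √(2DS/H) · √((H+B)/B).
√(2DS/H) = √(2 × 10,008 × 163 / 10.3) = 562.813.
√((H+B)/B) = √((10.3+107)/107) = 1.0470.
Q* ≈ 589.279.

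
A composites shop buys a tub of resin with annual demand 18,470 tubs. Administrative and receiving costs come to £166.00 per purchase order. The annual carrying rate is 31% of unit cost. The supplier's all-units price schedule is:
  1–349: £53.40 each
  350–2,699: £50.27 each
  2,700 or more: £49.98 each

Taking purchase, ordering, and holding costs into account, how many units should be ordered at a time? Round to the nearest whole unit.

Holding cost per unit per year at price C is H = 0.31·C.
For each price level, check whether its EOQ is feasible; otherwise the best quantity at that price is the breakpoint.
Tier 1 (£53.40): EOQ = 608.6 exceeds tier's upper bound 349, so this tier is dominated.
EOQ at £50.27 = 627.3 (feasible in tier 2): TC = 18,470×£50.27 + (18,470/627.3)×166 + (627.3/2)×0.31×£50.27 = £938,262.37.
EOQ at £49.98 = 629.1 < 2700, so use break Q=2700: TC = 18,470×£49.98 + (18,470/2700.0)×166 + (2700.0/2)×0.31×£49.98 = £945,182.79.
Lowest total cost is £938,262.37 at Q = 627.3.

Q* ≈ 627 tubs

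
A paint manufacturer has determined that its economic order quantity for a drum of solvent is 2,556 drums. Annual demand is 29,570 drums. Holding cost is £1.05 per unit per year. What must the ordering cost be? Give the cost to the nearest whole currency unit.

The basic EOQ model gives Q* = √(2DS/H); rearrange for the unknown.
From Q* = √(2DS/H): S = Q*²H / (2D) = 2,556² × 1.05 / (2 × 29,570) = 115.9924.

S ≈ £116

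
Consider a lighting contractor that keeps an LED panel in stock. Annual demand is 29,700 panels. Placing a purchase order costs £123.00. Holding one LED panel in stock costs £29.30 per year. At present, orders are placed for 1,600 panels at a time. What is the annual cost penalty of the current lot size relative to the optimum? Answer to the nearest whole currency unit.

EOQ = √(2DS/H) = √(2 × 29,700 × 123 / 29.3) ≈ 499.36.
Cost at Q* = (D/Q*)S + (Q*/2)H = √(2DSH) ≈ £14,631.19.
Cost at Q = 1,600: (29,700/1,600)×123 + (1,600/2)×29.3 = £2,283.19 + £23,440.00 = £25,723.19.
Excess = £25,723.19 − £14,631.19 = £11,092.00.

Extra cost ≈ £11,092 per year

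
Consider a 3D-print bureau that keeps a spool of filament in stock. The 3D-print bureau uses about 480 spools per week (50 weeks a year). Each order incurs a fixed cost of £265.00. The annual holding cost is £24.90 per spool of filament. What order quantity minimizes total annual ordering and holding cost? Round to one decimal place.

Q* ≈ 714.7 spools

Annual demand D = 480 × 50 = 24,000.
EOQ = √(2DS / H) = √(2 × 24,000 × 265 / 24.9).
= √(12,720,000 / 24.9) = √510,843.3735 ≈ 714.733.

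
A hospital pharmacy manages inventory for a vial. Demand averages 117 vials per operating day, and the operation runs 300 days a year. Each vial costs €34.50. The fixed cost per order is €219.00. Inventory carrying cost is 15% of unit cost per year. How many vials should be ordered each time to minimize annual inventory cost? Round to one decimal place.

Annual demand D = 117 × 300 = 35,100.
Holding cost H = 0.15 × €34.50 = €5.1750 per unit per year.
EOQ = √(2DS / H) = √(2 × 35,100 × 219 / 5.175).
= √(15,373,800 / 5.175) = √2,970,782.6087 ≈ 1723.596.

Q* ≈ 1,723.6 vials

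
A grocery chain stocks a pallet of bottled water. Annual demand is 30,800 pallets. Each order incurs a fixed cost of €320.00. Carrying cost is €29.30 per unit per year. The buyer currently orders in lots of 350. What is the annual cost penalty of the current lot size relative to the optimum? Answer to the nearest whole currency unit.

EOQ = √(2DS/H) = √(2 × 30,800 × 320 / 29.3) ≈ 820.22.
Cost at Q* = (D/Q*)S + (Q*/2)H = √(2DSH) ≈ €24,032.51.
Cost at Q = 350: (30,800/350)×320 + (350/2)×29.3 = €28,160.00 + €5,127.50 = €33,287.50.
Excess = €33,287.50 − €24,032.51 = €9,254.99.

Extra cost ≈ €9,255 per year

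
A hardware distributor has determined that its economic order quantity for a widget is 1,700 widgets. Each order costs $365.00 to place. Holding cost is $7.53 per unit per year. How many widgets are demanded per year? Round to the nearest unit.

D ≈ 29,811 widgets per year

Squaring Q* = √(2DS/H) gives Q*² = 2DS/H.
From Q* = √(2DS/H): D = Q*²H / (2S) = 1,700² × 7.53 / (2 × 365) = 29810.548.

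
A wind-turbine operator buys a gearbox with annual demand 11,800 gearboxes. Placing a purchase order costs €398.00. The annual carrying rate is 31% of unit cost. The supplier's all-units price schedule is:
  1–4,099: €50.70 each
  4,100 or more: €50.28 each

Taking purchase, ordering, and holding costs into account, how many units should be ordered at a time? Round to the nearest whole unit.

Q* ≈ 773 gearboxes

Holding cost per unit per year at price C is H = 0.31·C.
For each price level, check whether its EOQ is feasible; otherwise the best quantity at that price is the breakpoint.
EOQ at €50.70 = 773.1 (feasible in tier 1): TC = 11,800×€50.70 + (11,800/773.1)×398 + (773.1/2)×0.31×€50.70 = €610,410.17.
EOQ at €50.28 = 776.3 < 4100, so use break Q=4100: TC = 11,800×€50.28 + (11,800/4100.0)×398 + (4100.0/2)×0.31×€50.28 = €626,402.40.
Lowest total cost is €610,410.17 at Q = 773.1.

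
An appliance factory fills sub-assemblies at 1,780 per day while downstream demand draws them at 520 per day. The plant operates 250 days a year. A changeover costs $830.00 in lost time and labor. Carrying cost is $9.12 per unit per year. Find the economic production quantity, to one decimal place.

Q* ≈ 5,781.7 sub-assemblies

Annual demand D = 520 × 250 = 130,000.
Production build-up factor (1 − d/p) = 1 − 520/1,780 = 0.7079.
Q* = √(2DS / (H(1 − d/p))) = √(2 × 130,000 × 830 / (9.12 × 0.7079)).
= √(215,800,000 / 6.4557) ≈ 5781.666.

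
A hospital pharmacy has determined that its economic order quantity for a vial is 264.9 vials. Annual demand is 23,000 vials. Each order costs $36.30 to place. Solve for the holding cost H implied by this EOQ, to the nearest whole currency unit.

H ≈ $24

The basic EOQ model gives Q* = √(2DS/H); rearrange for the unknown.
From Q* = √(2DS/H): H = 2DS / Q*² = 2 × 23,000 × 36.3 / 264.9² = 23.7958.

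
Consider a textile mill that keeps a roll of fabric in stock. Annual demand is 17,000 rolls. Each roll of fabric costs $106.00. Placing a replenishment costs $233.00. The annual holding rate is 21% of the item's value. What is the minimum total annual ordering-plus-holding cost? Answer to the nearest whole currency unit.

Holding cost H = 0.21 × $106.00 = $22.2600 per unit per year.
EOQ = √(2DS/H) = √(2 × 17,000 × 233 / 22.26) ≈ 596.56.
At the optimum the two cost components are equal, so total cost = 2·(Q*/2)H = Q*·H.
Minimum total = √(2DSH) = √(2 × 17,000 × 233 × 22.26) ≈ 13279.447.

TC* ≈ $13,279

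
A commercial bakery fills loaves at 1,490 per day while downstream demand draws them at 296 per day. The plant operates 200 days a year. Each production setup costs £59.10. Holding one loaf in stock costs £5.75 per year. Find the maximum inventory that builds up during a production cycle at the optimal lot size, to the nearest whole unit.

I_max ≈ 988 loaves

Annual demand D = 296 × 200 = 59,200.
Production build-up factor (1 − d/p) = 1 − 296/1,490 = 0.8013.
Q* = √(2DS / (H(1 − d/p))) = √(2 × 59,200 × 59.1 / (5.75 × 0.8013)).
= √(6,997,440 / 4.6077) ≈ 1232.329.
Maximum inventory = Q*(1 − d/p) = 1232.329 × 0.8013 ≈ 987.517.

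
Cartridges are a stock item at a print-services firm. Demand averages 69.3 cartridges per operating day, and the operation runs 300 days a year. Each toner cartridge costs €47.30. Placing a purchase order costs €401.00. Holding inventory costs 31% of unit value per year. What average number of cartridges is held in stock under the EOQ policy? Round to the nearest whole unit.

Annual demand D = 69.3 × 300 = 20,790.
Holding cost H = 0.31 × €47.30 = €14.6630 per unit per year.
Q* = √(2DS/H) = √(2 × 20,790 × 401 / 14.663) ≈ 1066.36.
Average inventory = Q*/2 ≈ 1066.36 / 2 = 533.179.

Average inventory ≈ 533 cartridges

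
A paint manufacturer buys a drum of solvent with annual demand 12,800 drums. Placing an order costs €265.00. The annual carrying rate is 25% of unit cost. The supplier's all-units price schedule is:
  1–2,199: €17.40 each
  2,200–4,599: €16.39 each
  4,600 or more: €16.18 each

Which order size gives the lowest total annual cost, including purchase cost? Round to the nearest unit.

Holding cost per unit per year at price C is H = 0.25·C.
For each price level, check whether its EOQ is feasible; otherwise the best quantity at that price is the breakpoint.
EOQ at €17.40 = 1248.8 (feasible in tier 1): TC = 12,800×€17.40 + (12,800/1248.8)×265 + (1248.8/2)×0.25×€17.40 = €228,152.35.
EOQ at €16.39 = 1286.7 < 2200, so use break Q=2200: TC = 12,800×€16.39 + (12,800/2200.0)×265 + (2200.0/2)×0.25×€16.39 = €215,841.07.
EOQ at €16.18 = 1295.0 < 4600, so use break Q=4600: TC = 12,800×€16.18 + (12,800/4600.0)×265 + (4600.0/2)×0.25×€16.18 = €217,144.89.
Lowest total cost is €215,841.07 at Q = 2200.0.

Q* ≈ 2,200 drums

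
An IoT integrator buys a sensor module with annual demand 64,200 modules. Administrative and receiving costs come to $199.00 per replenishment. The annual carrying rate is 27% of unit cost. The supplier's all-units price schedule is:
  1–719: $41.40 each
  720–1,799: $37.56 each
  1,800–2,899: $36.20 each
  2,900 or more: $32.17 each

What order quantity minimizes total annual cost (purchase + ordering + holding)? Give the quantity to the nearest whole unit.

Holding cost per unit per year at price C is H = 0.27·C.
Evaluate total cost at each tier's feasible EOQ or, if the EOQ is below the tier, at the tier's minimum quantity.
Tier 1 ($41.40): EOQ = 1511.9 exceeds tier's upper bound 719, so this tier is dominated.
EOQ at $37.56 = 1587.3 (feasible in tier 2): TC = 64,200×$37.56 + (64,200/1587.3)×199 + (1587.3/2)×0.27×$37.56 = $2,427,449.33.
EOQ at $36.20 = 1616.9 < 1800, so use break Q=1800: TC = 64,200×$36.20 + (64,200/1800.0)×199 + (1800.0/2)×0.27×$36.20 = $2,339,934.27.
EOQ at $32.17 = 1715.1 < 2900, so use break Q=2900: TC = 64,200×$32.17 + (64,200/2900.0)×199 + (2900.0/2)×0.27×$32.17 = $2,082,314.00.
Lowest total cost is $2,082,314.00 at Q = 2900.0.

Q* ≈ 2,900 modules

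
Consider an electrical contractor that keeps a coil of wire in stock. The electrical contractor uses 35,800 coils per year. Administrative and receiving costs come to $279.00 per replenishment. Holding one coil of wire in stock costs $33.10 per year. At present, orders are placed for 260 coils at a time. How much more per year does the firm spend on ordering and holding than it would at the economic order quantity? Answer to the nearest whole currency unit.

Extra cost ≈ $17,005 per year

EOQ = √(2DS/H) = √(2 × 35,800 × 279 / 33.1) ≈ 776.86.
Cost at Q* = (D/Q*)S + (Q*/2)H = √(2DSH) ≈ $25,714.18.
Cost at Q = 260: (35,800/260)×279 + (260/2)×33.1 = $38,416.15 + $4,303.00 = $42,719.15.
Excess = $42,719.15 − $25,714.18 = $17,004.98.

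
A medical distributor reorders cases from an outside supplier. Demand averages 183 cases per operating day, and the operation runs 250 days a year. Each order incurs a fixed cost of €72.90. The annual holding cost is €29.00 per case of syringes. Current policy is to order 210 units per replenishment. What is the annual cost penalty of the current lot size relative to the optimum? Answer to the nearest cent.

Annual demand D = 183 × 250 = 45,750.
EOQ = √(2DS/H) = √(2 × 45,750 × 72.9 / 29) ≈ 479.60.
Cost at Q* = (D/Q*)S + (Q*/2)H = √(2DSH) ≈ €13,908.28.
Cost at Q = 210: (45,750/210)×72.9 + (210/2)×29 = €15,881.79 + €3,045.00 = €18,926.79.
Excess = €18,926.79 − €13,908.28 = €5,018.51.

Extra cost ≈ €5,018.51 per year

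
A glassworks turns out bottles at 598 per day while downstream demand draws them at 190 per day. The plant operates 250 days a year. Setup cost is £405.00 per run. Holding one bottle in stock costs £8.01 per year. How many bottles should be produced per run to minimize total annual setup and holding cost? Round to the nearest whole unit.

Annual demand D = 190 × 250 = 47,500.
Production build-up factor (1 − d/p) = 1 − 190/598 = 0.6823.
Q* = √(2DS / (H(1 − d/p))) = √(2 × 47,500 × 405 / (8.01 × 0.6823)).
= √(38,475,000 / 5.465) ≈ 2653.344.

Q* ≈ 2,653 bottles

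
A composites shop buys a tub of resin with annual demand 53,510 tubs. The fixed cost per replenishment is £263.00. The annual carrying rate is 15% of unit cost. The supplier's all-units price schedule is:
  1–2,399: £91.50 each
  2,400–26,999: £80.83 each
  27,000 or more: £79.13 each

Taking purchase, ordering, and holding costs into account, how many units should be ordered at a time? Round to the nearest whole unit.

Q* ≈ 2,400 tubs

Holding cost per unit per year at price C is H = 0.15·C.
Evaluate total cost at each tier's feasible EOQ or, if the EOQ is below the tier, at the tier's minimum quantity.
EOQ at £91.50 = 1432.0 (feasible in tier 1): TC = 53,510×£91.50 + (53,510/1432.0)×263 + (1432.0/2)×0.15×£91.50 = £4,915,819.70.
EOQ at £80.83 = 1523.6 < 2400, so use break Q=2400: TC = 53,510×£80.83 + (53,510/2400.0)×263 + (2400.0/2)×0.15×£80.83 = £4,345,626.50.
EOQ at £79.13 = 1539.9 < 27000, so use break Q=27000: TC = 53,510×£79.13 + (53,510/27000.0)×263 + (27000.0/2)×0.15×£79.13 = £4,395,005.78.
Lowest total cost is £4,345,626.50 at Q = 2400.0.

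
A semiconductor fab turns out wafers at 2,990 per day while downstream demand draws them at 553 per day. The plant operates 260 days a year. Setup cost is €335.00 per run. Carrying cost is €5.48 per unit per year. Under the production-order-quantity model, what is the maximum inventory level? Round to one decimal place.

Annual demand D = 553 × 260 = 143,780.
Production build-up factor (1 − d/p) = 1 − 553/2,990 = 0.8151.
Q* = √(2DS / (H(1 − d/p))) = √(2 × 143,780 × 335 / (5.48 × 0.8151)).
= √(96,332,600 / 4.4665) ≈ 4644.128.
Maximum inventory = Q*(1 − d/p) = 4644.128 × 0.8151 ≈ 3785.197.

I_max ≈ 3,785.2 wafers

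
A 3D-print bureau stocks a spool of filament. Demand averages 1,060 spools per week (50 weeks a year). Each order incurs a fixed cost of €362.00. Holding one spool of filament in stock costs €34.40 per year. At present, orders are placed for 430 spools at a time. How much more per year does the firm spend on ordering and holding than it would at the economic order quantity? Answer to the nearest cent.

Extra cost ≈ €15,682.84 per year

Annual demand D = 1,060 × 50 = 53,000.
EOQ = √(2DS/H) = √(2 × 53,000 × 362 / 34.4) ≈ 1056.16.
Cost at Q* = (D/Q*)S + (Q*/2)H = √(2DSH) ≈ €36,331.76.
Cost at Q = 430: (53,000/430)×362 + (430/2)×34.4 = €44,618.60 + €7,396.00 = €52,014.60.
Excess = €52,014.60 − €36,331.76 = €15,682.84.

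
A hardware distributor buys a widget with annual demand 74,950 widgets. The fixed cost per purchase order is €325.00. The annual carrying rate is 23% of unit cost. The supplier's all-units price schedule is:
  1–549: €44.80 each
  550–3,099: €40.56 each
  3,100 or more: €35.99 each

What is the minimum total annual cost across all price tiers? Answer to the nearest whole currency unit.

TC* ≈ €2,718,139

Holding cost per unit per year at price C is H = 0.23·C.
Evaluate total cost at each tier's feasible EOQ or, if the EOQ is below the tier, at the tier's minimum quantity.
Tier 1 (€44.80): EOQ = 2174.4 exceeds tier's upper bound 549, so this tier is dominated.
EOQ at €40.56 = 2285.2 (feasible in tier 2): TC = 74,950×€40.56 + (74,950/2285.2)×325 + (2285.2/2)×0.23×€40.56 = €3,061,290.44.
EOQ at €35.99 = 2426.0 < 3100, so use break Q=3100: TC = 74,950×€35.99 + (74,950/3100.0)×325 + (3100.0/2)×0.23×€35.99 = €2,718,138.60.
Lowest total cost among the candidates is at Q = 3100.0.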